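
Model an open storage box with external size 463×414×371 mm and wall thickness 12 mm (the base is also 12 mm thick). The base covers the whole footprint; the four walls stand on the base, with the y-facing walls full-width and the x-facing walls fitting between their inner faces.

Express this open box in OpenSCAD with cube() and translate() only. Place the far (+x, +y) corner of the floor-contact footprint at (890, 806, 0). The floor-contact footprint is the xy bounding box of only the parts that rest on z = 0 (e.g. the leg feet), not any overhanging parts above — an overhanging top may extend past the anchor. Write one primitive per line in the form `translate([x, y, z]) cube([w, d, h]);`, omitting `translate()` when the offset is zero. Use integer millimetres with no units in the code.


translate([427, 392, 0]) cube([463, 414, 12]);
translate([427, 392, 12]) cube([463, 12, 359]);
translate([427, 794, 12]) cube([463, 12, 359]);
translate([427, 404, 12]) cube([12, 390, 359]);
translate([878, 404, 12]) cube([12, 390, 359]);


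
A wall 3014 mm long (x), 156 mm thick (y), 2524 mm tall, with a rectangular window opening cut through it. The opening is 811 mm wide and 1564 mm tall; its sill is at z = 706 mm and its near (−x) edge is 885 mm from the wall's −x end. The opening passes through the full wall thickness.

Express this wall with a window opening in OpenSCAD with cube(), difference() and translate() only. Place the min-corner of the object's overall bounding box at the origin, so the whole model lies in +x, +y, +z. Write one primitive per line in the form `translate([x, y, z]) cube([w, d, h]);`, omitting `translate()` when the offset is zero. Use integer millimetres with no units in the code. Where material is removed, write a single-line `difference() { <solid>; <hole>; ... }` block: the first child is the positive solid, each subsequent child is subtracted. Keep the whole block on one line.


difference() { cube([3014, 156, 2524]); translate([885, 0, 706]) cube([811, 156, 1564]); }


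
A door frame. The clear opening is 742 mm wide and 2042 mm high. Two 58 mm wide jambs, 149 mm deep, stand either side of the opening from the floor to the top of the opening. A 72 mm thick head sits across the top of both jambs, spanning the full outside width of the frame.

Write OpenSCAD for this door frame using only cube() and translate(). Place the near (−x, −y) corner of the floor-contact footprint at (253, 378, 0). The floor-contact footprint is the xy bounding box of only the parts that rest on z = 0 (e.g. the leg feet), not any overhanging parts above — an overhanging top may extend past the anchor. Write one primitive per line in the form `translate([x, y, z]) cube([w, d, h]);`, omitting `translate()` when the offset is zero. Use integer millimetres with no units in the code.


translate([253, 378, 0]) cube([58, 149, 2042]);
translate([1053, 378, 0]) cube([58, 149, 2042]);
translate([253, 378, 2042]) cube([858, 149, 72]);


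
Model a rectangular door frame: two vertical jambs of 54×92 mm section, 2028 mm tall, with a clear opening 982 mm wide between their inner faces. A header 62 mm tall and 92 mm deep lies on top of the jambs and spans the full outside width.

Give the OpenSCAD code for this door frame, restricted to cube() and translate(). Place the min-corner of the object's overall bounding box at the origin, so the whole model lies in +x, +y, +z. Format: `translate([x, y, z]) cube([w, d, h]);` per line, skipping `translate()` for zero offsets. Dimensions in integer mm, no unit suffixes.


cube([54, 92, 2028]);
translate([1036, 0, 0]) cube([54, 92, 2028]);
translate([0, 0, 2028]) cube([1090, 92, 62]);


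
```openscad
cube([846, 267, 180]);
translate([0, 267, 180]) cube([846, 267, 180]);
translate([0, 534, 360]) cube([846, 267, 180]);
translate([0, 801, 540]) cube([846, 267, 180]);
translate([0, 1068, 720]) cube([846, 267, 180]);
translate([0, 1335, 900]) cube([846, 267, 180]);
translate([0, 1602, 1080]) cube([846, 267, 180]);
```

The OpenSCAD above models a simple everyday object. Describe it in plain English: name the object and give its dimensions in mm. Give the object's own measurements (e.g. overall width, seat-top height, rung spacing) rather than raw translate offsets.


A straight staircase of 7 solid steps. Each step is 846 mm wide (x), 267 mm deep (y, the going) and 180 mm tall (the rise). The first step rests on the floor; each subsequent step sits one going further in +y and one rise higher in +z, directly behind and above the previous step with no overlap.


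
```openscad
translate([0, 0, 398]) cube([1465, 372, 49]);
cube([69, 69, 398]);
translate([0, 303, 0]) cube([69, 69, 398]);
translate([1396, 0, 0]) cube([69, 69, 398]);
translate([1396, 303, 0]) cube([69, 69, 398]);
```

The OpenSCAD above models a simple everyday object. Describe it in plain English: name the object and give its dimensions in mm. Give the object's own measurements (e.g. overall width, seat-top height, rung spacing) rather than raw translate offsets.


A bench: a 1465×372 mm seat slab, 49 mm thick, top at z = 447 mm, on four 69×69 mm square legs flush with the seat corners and standing on z = 0.


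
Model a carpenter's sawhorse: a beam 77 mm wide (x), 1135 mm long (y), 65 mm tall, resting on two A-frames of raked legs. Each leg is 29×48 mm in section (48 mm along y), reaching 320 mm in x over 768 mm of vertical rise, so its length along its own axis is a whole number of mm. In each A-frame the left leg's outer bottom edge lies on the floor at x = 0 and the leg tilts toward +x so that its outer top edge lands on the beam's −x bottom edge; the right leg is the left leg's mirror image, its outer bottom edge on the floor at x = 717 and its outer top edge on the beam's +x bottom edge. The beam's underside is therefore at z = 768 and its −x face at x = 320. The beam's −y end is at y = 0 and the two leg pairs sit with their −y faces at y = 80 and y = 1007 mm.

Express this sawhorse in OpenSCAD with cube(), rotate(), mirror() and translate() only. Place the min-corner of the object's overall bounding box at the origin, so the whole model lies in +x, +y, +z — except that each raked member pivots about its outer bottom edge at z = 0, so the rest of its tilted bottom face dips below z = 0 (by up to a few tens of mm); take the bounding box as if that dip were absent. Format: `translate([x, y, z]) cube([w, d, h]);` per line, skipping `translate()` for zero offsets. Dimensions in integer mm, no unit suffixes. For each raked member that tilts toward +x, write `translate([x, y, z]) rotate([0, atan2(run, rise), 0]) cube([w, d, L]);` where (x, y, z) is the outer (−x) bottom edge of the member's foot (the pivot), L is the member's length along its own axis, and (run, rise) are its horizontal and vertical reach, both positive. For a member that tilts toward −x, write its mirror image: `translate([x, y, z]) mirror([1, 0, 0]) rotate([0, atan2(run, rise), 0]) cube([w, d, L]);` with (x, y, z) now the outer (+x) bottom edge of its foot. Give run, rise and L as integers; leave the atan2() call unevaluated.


translate([320, 0, 768]) cube([77, 1135, 65]);
translate([0, 80, 0]) rotate([0, atan2(320, 768), 0]) cube([29, 48, 832]);
translate([717, 80, 0]) mirror([1, 0, 0]) rotate([0, atan2(320, 768), 0]) cube([29, 48, 832]);
translate([0, 1007, 0]) rotate([0, atan2(320, 768), 0]) cube([29, 48, 832]);
translate([717, 1007, 0]) mirror([1, 0, 0]) rotate([0, atan2(320, 768), 0]) cube([29, 48, 832]);


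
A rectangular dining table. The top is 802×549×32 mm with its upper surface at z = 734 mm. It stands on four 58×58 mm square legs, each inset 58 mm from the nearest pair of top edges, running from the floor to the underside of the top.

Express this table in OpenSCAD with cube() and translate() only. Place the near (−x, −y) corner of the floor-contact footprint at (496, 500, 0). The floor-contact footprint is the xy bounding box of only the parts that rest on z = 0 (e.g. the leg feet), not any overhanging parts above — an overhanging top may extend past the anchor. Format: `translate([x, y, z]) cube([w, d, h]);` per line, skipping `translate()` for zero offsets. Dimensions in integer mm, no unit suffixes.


translate([438, 442, 702]) cube([802, 549, 32]);
translate([496, 500, 0]) cube([58, 58, 702]);
translate([1124, 500, 0]) cube([58, 58, 702]);
translate([496, 875, 0]) cube([58, 58, 702]);
translate([1124, 875, 0]) cube([58, 58, 702]);


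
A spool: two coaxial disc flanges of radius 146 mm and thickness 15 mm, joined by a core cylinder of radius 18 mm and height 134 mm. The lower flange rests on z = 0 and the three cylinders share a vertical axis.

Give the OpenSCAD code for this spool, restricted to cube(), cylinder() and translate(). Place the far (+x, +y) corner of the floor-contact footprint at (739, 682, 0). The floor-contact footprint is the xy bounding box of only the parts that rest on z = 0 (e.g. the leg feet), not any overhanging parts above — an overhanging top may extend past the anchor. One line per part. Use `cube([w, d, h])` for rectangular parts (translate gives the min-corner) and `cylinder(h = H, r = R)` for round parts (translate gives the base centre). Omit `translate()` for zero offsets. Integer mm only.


translate([593, 536, 0]) cylinder(h = 15, r = 146);
translate([593, 536, 15]) cylinder(h = 134, r = 18);
translate([593, 536, 149]) cylinder(h = 15, r = 146);


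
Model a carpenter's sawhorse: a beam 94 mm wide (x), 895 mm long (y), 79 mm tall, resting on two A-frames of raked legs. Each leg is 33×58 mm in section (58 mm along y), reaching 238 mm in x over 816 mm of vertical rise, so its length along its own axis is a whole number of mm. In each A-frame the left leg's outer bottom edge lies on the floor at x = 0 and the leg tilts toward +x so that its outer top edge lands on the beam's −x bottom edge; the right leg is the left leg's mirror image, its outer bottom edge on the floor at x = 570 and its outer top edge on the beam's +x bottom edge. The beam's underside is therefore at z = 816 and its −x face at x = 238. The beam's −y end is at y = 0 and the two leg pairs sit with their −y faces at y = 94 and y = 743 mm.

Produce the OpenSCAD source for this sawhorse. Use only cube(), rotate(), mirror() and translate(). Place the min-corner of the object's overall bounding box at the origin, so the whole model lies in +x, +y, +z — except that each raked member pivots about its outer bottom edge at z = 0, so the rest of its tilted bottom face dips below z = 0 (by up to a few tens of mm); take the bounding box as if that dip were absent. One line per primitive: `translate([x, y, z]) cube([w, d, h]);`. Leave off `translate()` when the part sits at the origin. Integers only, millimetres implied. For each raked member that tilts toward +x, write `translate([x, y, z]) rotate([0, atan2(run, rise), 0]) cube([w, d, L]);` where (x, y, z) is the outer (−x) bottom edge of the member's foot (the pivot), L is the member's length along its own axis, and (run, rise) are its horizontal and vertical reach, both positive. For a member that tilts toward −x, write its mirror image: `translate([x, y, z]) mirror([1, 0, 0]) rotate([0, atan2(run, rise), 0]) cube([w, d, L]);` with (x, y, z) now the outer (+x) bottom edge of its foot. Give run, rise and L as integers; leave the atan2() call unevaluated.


translate([238, 0, 816]) cube([94, 895, 79]);
translate([0, 94, 0]) rotate([0, atan2(238, 816), 0]) cube([33, 58, 850]);
translate([570, 94, 0]) mirror([1, 0, 0]) rotate([0, atan2(238, 816), 0]) cube([33, 58, 850]);
translate([0, 743, 0]) rotate([0, atan2(238, 816), 0]) cube([33, 58, 850]);
translate([570, 743, 0]) mirror([1, 0, 0]) rotate([0, atan2(238, 816), 0]) cube([33, 58, 850]);


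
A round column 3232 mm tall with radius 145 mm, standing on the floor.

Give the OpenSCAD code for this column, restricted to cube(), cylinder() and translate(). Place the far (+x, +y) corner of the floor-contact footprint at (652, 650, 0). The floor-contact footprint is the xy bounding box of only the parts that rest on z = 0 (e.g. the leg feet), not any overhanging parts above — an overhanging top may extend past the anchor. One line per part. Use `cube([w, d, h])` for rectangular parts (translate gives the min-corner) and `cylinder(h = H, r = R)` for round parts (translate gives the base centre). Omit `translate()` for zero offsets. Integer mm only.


translate([507, 505, 0]) cylinder(h = 3232, r = 145);


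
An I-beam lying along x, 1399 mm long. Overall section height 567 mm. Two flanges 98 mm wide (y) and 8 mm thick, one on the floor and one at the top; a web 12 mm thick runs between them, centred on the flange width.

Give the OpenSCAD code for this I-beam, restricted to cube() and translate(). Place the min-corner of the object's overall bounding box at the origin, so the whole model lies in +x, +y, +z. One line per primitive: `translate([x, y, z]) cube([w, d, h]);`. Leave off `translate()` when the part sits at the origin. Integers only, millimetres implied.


cube([1399, 98, 8]);
translate([0, 43, 8]) cube([1399, 12, 551]);
translate([0, 0, 559]) cube([1399, 98, 8]);


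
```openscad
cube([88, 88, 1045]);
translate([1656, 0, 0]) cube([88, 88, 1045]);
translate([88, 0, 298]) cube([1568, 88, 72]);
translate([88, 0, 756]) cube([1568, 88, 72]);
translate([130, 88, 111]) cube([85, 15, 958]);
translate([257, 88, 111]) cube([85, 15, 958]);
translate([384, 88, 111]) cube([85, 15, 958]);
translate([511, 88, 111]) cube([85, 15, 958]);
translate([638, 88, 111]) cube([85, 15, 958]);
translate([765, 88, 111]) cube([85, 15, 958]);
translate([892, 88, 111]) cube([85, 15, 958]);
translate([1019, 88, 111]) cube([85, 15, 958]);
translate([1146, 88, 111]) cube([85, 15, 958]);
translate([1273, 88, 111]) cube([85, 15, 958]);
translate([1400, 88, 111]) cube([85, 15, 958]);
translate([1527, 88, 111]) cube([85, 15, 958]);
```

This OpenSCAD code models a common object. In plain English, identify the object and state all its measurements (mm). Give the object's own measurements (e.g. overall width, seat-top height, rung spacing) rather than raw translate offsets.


A fence section. Two 88×88 mm posts, 1045 mm tall, stand on the floor with a clear span of 1568 mm between their inner faces. Two horizontal rails of 88×72 mm section span the gap between the posts with their undersides at z = 298 mm and z = 756 mm, flush with the posts' −y face. 12 pickets, each 85 mm wide, 15 mm thick and 958 mm tall, are fixed to the +y face of the rails with their bottoms at z = 111 mm, spaced across the span with a 42 mm gap after the −x post and between neighbouring pickets, with 44 mm left before the +x post.


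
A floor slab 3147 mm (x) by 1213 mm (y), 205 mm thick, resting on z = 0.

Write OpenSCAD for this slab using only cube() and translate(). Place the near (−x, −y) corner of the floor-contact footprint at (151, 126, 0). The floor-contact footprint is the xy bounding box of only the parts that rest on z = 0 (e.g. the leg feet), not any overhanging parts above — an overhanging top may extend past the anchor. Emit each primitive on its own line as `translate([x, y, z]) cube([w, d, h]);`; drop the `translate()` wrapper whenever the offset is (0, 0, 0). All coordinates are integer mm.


translate([151, 126, 0]) cube([3147, 1213, 205]);


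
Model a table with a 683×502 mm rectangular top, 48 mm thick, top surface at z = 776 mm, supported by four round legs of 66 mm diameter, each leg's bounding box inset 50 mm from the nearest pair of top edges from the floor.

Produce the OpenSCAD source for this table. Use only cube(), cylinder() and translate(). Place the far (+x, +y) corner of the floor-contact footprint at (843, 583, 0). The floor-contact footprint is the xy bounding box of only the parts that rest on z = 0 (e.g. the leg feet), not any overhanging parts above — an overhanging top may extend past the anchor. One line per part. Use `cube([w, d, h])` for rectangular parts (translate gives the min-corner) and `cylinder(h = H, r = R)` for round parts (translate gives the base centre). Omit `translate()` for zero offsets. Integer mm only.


translate([210, 131, 728]) cube([683, 502, 48]);
translate([293, 214, 0]) cylinder(h = 728, r = 33);
translate([810, 214, 0]) cylinder(h = 728, r = 33);
translate([293, 550, 0]) cylinder(h = 728, r = 33);
translate([810, 550, 0]) cylinder(h = 728, r = 33);


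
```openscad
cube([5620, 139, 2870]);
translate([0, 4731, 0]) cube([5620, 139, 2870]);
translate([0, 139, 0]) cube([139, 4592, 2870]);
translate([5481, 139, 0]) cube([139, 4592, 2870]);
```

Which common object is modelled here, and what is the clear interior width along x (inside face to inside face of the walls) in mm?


A house (or room) frame. The interior width is 5342 mm.

Four 2870 mm walls enclosing a rectangle with no floor or roof — a room or house frame. Outside width is 5620 mm and wall thickness is 139 mm, so the interior width is 5620 − 2 × 139 = 5342 mm.


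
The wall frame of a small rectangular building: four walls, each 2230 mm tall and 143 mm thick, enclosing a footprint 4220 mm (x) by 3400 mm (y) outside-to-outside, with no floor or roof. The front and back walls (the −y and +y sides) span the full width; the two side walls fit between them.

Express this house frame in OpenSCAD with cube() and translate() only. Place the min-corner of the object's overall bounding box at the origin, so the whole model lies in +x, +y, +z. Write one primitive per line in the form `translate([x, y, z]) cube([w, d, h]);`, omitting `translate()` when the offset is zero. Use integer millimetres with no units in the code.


cube([4220, 143, 2230]);
translate([0, 3257, 0]) cube([4220, 143, 2230]);
translate([0, 143, 0]) cube([143, 3114, 2230]);
translate([4077, 143, 0]) cube([143, 3114, 2230]);


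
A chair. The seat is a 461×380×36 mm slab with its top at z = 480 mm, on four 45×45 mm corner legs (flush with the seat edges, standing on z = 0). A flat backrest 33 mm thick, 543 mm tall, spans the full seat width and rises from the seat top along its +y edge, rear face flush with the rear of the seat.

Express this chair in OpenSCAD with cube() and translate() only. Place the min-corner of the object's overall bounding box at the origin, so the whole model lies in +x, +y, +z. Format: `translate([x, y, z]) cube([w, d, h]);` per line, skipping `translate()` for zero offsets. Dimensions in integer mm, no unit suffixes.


translate([0, 0, 444]) cube([461, 380, 36]);
cube([45, 45, 444]);
translate([416, 0, 0]) cube([45, 45, 444]);
translate([0, 335, 0]) cube([45, 45, 444]);
translate([416, 335, 0]) cube([45, 45, 444]);
translate([0, 347, 480]) cube([461, 33, 543]);


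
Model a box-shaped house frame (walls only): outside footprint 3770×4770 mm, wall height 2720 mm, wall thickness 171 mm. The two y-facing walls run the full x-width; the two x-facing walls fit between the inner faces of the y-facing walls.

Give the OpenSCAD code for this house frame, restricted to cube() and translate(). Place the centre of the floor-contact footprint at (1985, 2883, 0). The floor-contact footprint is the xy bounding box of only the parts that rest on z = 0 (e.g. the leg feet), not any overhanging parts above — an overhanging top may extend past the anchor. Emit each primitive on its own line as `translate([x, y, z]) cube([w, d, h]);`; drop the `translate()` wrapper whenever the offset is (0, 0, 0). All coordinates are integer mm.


translate([100, 498, 0]) cube([3770, 171, 2720]);
translate([100, 5097, 0]) cube([3770, 171, 2720]);
translate([100, 669, 0]) cube([171, 4428, 2720]);
translate([3699, 669, 0]) cube([171, 4428, 2720]);


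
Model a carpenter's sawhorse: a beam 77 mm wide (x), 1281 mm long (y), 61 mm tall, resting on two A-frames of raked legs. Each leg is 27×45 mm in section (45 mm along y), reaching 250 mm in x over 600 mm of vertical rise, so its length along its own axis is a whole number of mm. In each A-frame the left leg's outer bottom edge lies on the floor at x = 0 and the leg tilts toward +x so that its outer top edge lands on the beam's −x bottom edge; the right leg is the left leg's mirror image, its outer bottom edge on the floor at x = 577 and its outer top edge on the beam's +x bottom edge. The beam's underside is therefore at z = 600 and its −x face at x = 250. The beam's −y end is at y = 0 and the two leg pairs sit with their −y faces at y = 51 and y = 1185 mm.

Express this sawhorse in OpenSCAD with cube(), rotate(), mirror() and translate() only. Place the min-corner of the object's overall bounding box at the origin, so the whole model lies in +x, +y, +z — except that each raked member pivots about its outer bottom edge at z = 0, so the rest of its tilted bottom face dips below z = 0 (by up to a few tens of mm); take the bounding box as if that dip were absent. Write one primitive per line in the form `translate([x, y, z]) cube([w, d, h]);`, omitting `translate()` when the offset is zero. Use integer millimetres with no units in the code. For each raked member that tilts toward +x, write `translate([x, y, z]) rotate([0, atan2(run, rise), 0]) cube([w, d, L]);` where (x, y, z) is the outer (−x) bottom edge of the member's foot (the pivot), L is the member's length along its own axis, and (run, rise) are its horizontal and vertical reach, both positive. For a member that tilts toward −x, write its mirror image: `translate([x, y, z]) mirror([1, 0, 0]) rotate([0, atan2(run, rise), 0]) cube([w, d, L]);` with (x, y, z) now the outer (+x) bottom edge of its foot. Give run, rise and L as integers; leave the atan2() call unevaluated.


translate([250, 0, 600]) cube([77, 1281, 61]);
translate([0, 51, 0]) rotate([0, atan2(250, 600), 0]) cube([27, 45, 650]);
translate([577, 51, 0]) mirror([1, 0, 0]) rotate([0, atan2(250, 600), 0]) cube([27, 45, 650]);
translate([0, 1185, 0]) rotate([0, atan2(250, 600), 0]) cube([27, 45, 650]);
translate([577, 1185, 0]) mirror([1, 0, 0]) rotate([0, atan2(250, 600), 0]) cube([27, 45, 650]);


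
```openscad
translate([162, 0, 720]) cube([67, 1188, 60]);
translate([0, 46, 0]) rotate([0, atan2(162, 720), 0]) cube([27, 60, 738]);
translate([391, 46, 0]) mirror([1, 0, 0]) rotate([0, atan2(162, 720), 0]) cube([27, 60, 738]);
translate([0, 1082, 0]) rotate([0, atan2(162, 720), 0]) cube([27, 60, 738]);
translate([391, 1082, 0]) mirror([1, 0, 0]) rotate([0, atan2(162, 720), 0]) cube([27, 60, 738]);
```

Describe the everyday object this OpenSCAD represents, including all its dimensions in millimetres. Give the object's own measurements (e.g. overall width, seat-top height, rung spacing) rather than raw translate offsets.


A sawhorse. A 67×1188×60 mm beam (x, y, z) sits on two A-frame leg pairs. Each pair is two raked legs of 27×60 mm section (60 mm along y) splaying symmetrically in x. Each leg rises 720 mm vertically over 162 mm of horizontal reach and is 738 mm long along its own axis. Every leg's outer bottom edge rests on the floor and its outer top edge meets a bottom edge of the beam — the left legs (tilting toward +x) meet the beam's −x bottom edge, the right legs (their mirror images, tilting toward −x) meet its +x bottom edge — so the leg tops tuck under the beam, the beam's underside is 720 mm above the floor, and the feet are 391 mm apart outside-to-outside with the beam centred between them. The two leg pairs are set in 46 mm from either end of the beam.


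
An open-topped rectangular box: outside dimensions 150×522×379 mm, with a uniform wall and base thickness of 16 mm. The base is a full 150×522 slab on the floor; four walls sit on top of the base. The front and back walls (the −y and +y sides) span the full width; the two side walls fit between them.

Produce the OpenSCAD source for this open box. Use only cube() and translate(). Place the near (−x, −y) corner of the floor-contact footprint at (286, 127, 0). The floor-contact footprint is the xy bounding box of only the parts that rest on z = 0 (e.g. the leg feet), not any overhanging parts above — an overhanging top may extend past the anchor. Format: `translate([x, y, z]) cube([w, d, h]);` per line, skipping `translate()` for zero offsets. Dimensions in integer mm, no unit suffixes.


translate([286, 127, 0]) cube([150, 522, 16]);
translate([286, 127, 16]) cube([150, 16, 363]);
translate([286, 633, 16]) cube([150, 16, 363]);
translate([286, 143, 16]) cube([16, 490, 363]);
translate([420, 143, 16]) cube([16, 490, 363]);


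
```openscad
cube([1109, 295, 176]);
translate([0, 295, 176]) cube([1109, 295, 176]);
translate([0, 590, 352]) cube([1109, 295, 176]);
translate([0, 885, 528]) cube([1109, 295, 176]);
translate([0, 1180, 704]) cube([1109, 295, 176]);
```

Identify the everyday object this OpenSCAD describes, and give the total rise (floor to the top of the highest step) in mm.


A staircase. The total rise is 880 mm.

5 identical blocks, each offset up and back from the previous — a staircase. Each step is 176 mm tall and there are 5 of them, so the total rise is 5 × 176 = 880 mm.


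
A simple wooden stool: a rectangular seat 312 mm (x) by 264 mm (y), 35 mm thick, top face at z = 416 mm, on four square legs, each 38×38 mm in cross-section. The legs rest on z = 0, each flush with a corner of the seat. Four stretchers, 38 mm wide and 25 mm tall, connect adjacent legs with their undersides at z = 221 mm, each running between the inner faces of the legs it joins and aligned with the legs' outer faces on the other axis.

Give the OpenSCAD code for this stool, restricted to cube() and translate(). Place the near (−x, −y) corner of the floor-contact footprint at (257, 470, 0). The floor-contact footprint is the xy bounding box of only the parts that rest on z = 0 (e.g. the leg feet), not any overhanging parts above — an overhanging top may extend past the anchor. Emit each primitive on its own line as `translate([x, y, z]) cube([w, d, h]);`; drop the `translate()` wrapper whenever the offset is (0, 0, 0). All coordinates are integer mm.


translate([257, 470, 381]) cube([312, 264, 35]);
translate([257, 470, 0]) cube([38, 38, 381]);
translate([531, 470, 0]) cube([38, 38, 381]);
translate([257, 696, 0]) cube([38, 38, 381]);
translate([531, 696, 0]) cube([38, 38, 381]);
translate([295, 470, 221]) cube([236, 38, 25]);
translate([295, 696, 221]) cube([236, 38, 25]);
translate([257, 508, 221]) cube([38, 188, 25]);
translate([531, 508, 221]) cube([38, 188, 25]);


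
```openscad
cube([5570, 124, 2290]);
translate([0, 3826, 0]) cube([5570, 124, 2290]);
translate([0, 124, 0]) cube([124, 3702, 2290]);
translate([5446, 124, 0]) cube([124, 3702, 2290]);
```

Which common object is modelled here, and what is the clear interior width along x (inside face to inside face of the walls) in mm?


A house (or room) frame. The interior width is 5322 mm.

Four 2290 mm walls enclosing a rectangle with no floor or roof — a room or house frame. Outside width is 5570 mm and wall thickness is 124 mm, so the interior width is 5570 − 2 × 124 = 5322 mm.


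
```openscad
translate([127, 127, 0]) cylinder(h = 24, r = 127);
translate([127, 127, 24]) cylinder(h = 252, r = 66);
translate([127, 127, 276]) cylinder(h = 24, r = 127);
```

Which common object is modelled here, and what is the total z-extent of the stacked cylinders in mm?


A spool. The overall height is 300 mm.

Three coaxial cylinders, large–small–large — a spool. Two 24 mm flanges and a 252 mm core give 24 + 252 + 24 = 300 mm.


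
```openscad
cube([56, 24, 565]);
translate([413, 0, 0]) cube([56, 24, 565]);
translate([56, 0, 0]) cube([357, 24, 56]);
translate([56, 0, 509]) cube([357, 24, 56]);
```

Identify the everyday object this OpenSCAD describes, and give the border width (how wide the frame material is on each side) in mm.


A picture frame. The border width is 56 mm.

Four thin pieces enclosing a rectangular opening — a picture frame. The two full-height stiles are 565 mm tall; the top rail sits at z = 509 and is 56 mm tall, so the border above the opening is 565 − 509 = 56 mm, matching the stile x-width.


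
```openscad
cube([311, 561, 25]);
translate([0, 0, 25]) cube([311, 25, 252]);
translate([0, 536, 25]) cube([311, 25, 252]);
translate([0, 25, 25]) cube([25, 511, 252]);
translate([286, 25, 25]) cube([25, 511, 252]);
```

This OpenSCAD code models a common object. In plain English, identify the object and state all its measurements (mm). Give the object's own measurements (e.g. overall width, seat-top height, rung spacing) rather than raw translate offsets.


An open-topped rectangular box: outside dimensions 311×561×277 mm, with a uniform wall and base thickness of 25 mm. The base is a full 311×561 slab on the floor; four walls sit on top of the base. The front and back walls (the −y and +y sides) span the full width; the two side walls fit between them.


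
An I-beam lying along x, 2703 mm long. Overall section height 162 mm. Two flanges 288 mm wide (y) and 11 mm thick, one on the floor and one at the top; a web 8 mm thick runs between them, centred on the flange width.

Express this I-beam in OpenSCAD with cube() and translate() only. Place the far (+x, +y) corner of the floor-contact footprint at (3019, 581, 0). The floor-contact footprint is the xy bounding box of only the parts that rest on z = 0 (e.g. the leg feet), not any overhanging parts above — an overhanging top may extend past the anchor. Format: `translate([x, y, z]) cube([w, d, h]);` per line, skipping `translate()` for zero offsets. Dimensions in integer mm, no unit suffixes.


translate([316, 293, 0]) cube([2703, 288, 11]);
translate([316, 433, 11]) cube([2703, 8, 140]);
translate([316, 293, 151]) cube([2703, 288, 11]);


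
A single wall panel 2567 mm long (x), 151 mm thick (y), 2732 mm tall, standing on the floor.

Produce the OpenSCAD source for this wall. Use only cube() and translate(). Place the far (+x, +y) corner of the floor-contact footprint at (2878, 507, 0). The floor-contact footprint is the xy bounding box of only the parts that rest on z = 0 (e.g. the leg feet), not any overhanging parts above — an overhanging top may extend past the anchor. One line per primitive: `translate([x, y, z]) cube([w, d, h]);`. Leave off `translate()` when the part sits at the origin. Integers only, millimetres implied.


translate([311, 356, 0]) cube([2567, 151, 2732]);


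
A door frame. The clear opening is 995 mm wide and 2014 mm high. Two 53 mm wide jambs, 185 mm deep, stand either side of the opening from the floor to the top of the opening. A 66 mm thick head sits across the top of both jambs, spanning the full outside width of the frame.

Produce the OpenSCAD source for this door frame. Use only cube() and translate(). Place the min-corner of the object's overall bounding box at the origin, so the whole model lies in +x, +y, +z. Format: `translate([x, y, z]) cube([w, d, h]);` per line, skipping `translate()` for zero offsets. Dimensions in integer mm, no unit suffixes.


cube([53, 185, 2014]);
translate([1048, 0, 0]) cube([53, 185, 2014]);
translate([0, 0, 2014]) cube([1101, 185, 66]);


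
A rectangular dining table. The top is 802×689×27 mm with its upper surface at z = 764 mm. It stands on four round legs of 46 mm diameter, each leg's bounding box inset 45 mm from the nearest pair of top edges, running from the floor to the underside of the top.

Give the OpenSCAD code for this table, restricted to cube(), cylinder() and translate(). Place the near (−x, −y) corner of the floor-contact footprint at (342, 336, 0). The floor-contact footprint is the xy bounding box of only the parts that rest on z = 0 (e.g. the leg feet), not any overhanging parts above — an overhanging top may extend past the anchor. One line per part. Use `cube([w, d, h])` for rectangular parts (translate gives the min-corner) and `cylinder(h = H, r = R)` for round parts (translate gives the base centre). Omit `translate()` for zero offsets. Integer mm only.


// leg_h = 764 - 27 = 737
translate([297, 291, 737]) cube([802, 689, 27]);
translate([365, 359, 0]) cylinder(h = 737, r = 23);
translate([1031, 359, 0]) cylinder(h = 737, r = 23);
translate([365, 912, 0]) cylinder(h = 737, r = 23);
translate([1031, 912, 0]) cylinder(h = 737, r = 23);


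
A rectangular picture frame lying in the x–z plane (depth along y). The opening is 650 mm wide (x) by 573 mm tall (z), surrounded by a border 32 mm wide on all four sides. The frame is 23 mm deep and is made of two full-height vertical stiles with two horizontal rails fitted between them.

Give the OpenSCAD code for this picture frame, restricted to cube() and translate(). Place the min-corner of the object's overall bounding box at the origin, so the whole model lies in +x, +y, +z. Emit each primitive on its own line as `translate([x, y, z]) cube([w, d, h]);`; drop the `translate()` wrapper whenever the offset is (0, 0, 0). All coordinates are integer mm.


cube([32, 23, 637]);
translate([682, 0, 0]) cube([32, 23, 637]);
translate([32, 0, 0]) cube([650, 23, 32]);
translate([32, 0, 605]) cube([650, 23, 32]);


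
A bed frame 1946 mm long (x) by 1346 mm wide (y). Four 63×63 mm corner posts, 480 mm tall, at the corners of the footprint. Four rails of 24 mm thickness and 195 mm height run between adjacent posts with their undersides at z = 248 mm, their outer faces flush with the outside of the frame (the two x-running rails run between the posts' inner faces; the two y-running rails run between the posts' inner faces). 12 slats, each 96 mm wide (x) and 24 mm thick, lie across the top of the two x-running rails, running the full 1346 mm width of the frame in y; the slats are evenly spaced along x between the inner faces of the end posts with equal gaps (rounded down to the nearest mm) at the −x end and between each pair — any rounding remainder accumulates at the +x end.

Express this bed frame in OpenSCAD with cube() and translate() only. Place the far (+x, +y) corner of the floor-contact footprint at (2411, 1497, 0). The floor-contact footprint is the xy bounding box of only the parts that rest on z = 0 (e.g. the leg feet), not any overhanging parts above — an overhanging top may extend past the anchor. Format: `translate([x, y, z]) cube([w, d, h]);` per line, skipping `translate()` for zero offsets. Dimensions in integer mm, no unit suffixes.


translate([465, 151, 0]) cube([63, 63, 480]);
translate([465, 1434, 0]) cube([63, 63, 480]);
translate([2348, 151, 0]) cube([63, 63, 480]);
translate([2348, 1434, 0]) cube([63, 63, 480]);
translate([528, 151, 248]) cube([1820, 24, 195]);
translate([528, 1473, 248]) cube([1820, 24, 195]);
translate([465, 214, 248]) cube([24, 1220, 195]);
translate([2387, 214, 248]) cube([24, 1220, 195]);
translate([579, 151, 443]) cube([96, 1346, 24]);
translate([726, 151, 443]) cube([96, 1346, 24]);
translate([873, 151, 443]) cube([96, 1346, 24]);
translate([1020, 151, 443]) cube([96, 1346, 24]);
translate([1167, 151, 443]) cube([96, 1346, 24]);
translate([1314, 151, 443]) cube([96, 1346, 24]);
translate([1461, 151, 443]) cube([96, 1346, 24]);
translate([1608, 151, 443]) cube([96, 1346, 24]);
translate([1755, 151, 443]) cube([96, 1346, 24]);
translate([1902, 151, 443]) cube([96, 1346, 24]);
translate([2049, 151, 443]) cube([96, 1346, 24]);
translate([2196, 151, 443]) cube([96, 1346, 24]);


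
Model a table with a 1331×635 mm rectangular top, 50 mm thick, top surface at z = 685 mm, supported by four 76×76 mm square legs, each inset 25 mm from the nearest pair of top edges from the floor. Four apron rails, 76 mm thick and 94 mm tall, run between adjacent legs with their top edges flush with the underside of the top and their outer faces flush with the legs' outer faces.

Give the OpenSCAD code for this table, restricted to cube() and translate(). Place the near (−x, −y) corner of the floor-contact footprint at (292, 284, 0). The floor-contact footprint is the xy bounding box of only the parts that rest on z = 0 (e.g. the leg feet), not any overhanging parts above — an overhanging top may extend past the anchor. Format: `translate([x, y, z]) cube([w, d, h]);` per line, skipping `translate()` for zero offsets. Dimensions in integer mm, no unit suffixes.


translate([267, 259, 635]) cube([1331, 635, 50]);
translate([292, 284, 0]) cube([76, 76, 635]);
translate([1497, 284, 0]) cube([76, 76, 635]);
translate([292, 793, 0]) cube([76, 76, 635]);
translate([1497, 793, 0]) cube([76, 76, 635]);
translate([368, 284, 541]) cube([1129, 76, 94]);
translate([368, 793, 541]) cube([1129, 76, 94]);
translate([292, 360, 541]) cube([76, 433, 94]);
translate([1497, 360, 541]) cube([76, 433, 94]);


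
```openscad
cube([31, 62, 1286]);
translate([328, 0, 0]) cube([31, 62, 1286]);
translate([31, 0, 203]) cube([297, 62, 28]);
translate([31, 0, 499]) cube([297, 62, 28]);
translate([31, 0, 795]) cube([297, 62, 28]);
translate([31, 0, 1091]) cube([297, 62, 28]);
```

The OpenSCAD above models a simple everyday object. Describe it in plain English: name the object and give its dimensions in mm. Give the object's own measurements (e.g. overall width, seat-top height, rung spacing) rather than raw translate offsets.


A straight ladder. Two 31×62 mm vertical rails, 1286 mm tall, stand 359 mm apart (outside-to-outside) with their front faces coplanar on the −y side. 4 rungs, each 62 mm deep and 28 mm tall, span between the inner faces of the rails, front faces flush with the rails. The lowest rung's underside is at z = 203 mm and rungs are spaced 296 mm apart (underside to underside).


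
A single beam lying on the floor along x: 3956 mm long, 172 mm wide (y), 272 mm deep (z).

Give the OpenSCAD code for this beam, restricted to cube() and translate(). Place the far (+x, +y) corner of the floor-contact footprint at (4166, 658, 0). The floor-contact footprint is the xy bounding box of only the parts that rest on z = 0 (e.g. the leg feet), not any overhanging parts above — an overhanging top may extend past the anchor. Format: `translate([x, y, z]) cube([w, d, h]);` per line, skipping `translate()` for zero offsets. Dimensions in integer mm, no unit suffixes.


translate([210, 486, 0]) cube([3956, 172, 272]);


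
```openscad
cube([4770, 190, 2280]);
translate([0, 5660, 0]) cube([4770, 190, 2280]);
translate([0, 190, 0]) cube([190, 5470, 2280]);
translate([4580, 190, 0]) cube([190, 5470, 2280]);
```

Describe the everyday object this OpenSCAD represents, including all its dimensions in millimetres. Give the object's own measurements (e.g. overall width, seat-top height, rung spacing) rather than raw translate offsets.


The wall frame of a small rectangular building: four walls, each 2280 mm tall and 190 mm thick, enclosing a footprint 4770 mm (x) by 5850 mm (y) outside-to-outside, with no floor or roof. The front and back walls (the −y and +y sides) span the full width; the two side walls fit between them.


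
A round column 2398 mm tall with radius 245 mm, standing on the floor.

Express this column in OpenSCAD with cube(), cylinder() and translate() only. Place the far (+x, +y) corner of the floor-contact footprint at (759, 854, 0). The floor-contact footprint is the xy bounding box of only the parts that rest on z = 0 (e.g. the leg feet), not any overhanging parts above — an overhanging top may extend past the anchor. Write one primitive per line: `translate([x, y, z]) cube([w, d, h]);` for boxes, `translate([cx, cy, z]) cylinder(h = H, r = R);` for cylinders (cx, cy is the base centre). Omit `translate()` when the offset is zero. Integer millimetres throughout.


translate([514, 609, 0]) cylinder(h = 2398, r = 245);


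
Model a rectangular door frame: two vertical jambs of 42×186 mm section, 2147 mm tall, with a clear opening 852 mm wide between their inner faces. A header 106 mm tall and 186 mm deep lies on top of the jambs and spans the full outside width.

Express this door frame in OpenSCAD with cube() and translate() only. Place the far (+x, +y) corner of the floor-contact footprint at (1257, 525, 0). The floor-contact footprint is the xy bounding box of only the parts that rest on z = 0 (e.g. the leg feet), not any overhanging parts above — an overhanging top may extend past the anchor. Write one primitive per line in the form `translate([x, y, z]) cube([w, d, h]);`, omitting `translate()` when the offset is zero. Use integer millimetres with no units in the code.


translate([321, 339, 0]) cube([42, 186, 2147]);
translate([1215, 339, 0]) cube([42, 186, 2147]);
translate([321, 339, 2147]) cube([936, 186, 106]);
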